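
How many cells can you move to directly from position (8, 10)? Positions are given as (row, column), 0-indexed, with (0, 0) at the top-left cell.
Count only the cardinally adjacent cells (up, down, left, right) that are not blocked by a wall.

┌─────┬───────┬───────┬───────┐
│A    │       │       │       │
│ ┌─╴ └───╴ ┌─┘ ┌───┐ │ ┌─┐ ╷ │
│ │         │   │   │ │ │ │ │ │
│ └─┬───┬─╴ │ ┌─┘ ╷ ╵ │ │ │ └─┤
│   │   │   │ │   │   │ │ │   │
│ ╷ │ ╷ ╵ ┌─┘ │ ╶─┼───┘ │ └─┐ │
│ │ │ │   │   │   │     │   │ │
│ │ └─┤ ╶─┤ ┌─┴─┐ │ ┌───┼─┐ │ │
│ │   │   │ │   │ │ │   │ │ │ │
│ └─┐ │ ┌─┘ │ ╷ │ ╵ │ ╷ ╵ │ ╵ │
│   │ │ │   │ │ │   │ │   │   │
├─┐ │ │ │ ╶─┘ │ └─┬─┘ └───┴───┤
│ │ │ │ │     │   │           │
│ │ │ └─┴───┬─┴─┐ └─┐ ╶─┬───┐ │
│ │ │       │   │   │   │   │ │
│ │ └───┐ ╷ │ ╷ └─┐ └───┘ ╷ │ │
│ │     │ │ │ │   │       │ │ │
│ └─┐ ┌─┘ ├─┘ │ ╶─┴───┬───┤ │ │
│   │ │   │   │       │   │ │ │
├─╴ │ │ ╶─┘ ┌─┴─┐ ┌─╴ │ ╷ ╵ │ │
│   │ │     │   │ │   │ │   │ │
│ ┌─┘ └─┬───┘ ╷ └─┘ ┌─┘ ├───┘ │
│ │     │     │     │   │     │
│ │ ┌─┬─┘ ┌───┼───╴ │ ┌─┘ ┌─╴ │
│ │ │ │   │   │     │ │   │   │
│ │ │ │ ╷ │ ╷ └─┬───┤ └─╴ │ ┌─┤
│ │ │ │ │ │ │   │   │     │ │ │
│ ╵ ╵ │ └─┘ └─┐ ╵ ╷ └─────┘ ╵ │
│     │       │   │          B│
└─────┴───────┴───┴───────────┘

Checking passable neighbors of (8, 10):
Neighbors: (8, 9), (8, 11)
Count: 2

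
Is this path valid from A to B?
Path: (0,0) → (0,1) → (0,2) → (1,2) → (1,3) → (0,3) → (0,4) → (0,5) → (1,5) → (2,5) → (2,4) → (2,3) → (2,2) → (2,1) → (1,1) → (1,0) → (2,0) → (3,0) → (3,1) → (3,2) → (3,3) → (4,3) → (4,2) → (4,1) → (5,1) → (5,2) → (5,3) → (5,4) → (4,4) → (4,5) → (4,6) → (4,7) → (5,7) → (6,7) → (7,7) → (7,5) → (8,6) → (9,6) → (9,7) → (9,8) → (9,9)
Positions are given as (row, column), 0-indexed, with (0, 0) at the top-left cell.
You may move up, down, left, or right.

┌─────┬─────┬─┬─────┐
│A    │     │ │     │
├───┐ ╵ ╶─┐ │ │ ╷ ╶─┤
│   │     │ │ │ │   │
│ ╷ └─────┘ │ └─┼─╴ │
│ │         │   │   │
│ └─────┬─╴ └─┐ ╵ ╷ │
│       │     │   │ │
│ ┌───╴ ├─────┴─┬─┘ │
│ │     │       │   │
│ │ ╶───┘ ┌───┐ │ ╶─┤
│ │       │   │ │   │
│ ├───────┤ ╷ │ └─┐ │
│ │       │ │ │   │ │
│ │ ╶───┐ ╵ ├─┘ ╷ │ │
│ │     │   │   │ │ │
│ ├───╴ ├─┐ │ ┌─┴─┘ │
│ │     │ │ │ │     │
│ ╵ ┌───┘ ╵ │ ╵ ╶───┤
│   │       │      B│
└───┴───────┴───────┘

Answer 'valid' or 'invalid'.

Checking path validity:
Result: Invalid move at step 35: cannot move from (7, 7) to (7, 5).

invalid

Correct solution:

┌─────┬─────┬─┬─────┐
│A → ↓│↱ → ↓│ │     │
├───┐ ╵ ╶─┐ │ │ ╷ ╶─┤
│↓ ↰│↳ ↑  │↓│ │ │   │
│ ╷ └─────┘ │ └─┼─╴ │
│↓│↑ ← ← ← ↲│   │   │
│ └─────┬─╴ └─┐ ╵ ╷ │
│↳ → → ↓│     │   │ │
│ ┌───╴ ├─────┴─┬─┘ │
│ │↓ ← ↲│↱ → → ↓│   │
│ │ ╶───┘ ┌───┐ │ ╶─┤
│ │↳ → → ↑│   │↓│   │
│ ├───────┤ ╷ │ └─┐ │
│ │       │ │ │↓  │ │
│ │ ╶───┐ ╵ ├─┘ ╷ │ │
│ │     │   │↓ ↲│ │ │
│ ├───╴ ├─┐ │ ┌─┴─┘ │
│ │     │ │ │↓│     │
│ ╵ ┌───┘ ╵ │ ╵ ╶───┤
│   │       │↳ → → B│
└───┴───────┴───────┘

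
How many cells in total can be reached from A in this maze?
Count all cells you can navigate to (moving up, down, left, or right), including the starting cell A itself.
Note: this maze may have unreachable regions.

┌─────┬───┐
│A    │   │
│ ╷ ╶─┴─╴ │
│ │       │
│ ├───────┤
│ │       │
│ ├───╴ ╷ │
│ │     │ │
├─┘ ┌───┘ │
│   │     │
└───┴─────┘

Using BFS/flood-fill to find all reachable cells from A:
Maze size: 5 × 5 = 25 total cells
13 cell(s) are walled off and cannot be reached from A.
Reachable cells: 12

Reachable region (· marks reachable cells):

┌─────┬───┐
│A · ·│· ·│
│ ╷ ╶─┴─╴ │
│·│· · · ·│
│ ├───────┤
│·│       │
│ ├───╴ ╷ │
│·│     │ │
├─┘ ┌───┘ │
│   │     │
└───┴─────┘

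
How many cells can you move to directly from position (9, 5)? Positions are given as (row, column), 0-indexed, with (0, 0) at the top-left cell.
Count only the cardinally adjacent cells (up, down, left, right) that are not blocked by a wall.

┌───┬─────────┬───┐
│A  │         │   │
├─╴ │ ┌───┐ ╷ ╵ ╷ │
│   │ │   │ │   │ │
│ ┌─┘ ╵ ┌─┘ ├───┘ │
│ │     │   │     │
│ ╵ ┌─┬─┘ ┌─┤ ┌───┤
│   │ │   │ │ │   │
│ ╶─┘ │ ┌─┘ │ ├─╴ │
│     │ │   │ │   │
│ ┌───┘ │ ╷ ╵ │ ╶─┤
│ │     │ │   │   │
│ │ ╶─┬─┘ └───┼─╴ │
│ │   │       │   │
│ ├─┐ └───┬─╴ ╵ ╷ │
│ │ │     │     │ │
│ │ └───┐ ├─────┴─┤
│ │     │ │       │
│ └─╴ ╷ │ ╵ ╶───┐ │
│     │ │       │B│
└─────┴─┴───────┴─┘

Checking passable neighbors of (9, 5):
Neighbors: (8, 5), (9, 4), (9, 6)
Count: 3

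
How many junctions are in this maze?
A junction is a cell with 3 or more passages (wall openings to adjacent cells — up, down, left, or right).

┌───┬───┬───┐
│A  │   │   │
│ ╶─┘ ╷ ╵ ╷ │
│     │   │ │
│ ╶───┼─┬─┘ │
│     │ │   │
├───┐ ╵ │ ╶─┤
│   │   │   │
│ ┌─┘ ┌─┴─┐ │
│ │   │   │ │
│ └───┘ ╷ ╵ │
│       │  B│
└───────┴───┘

Checking each cell for number of passages:

Junctions found (3+ passages):
  (1, 0): 3 passages
  (3, 2): 3 passages
Total junctions: 2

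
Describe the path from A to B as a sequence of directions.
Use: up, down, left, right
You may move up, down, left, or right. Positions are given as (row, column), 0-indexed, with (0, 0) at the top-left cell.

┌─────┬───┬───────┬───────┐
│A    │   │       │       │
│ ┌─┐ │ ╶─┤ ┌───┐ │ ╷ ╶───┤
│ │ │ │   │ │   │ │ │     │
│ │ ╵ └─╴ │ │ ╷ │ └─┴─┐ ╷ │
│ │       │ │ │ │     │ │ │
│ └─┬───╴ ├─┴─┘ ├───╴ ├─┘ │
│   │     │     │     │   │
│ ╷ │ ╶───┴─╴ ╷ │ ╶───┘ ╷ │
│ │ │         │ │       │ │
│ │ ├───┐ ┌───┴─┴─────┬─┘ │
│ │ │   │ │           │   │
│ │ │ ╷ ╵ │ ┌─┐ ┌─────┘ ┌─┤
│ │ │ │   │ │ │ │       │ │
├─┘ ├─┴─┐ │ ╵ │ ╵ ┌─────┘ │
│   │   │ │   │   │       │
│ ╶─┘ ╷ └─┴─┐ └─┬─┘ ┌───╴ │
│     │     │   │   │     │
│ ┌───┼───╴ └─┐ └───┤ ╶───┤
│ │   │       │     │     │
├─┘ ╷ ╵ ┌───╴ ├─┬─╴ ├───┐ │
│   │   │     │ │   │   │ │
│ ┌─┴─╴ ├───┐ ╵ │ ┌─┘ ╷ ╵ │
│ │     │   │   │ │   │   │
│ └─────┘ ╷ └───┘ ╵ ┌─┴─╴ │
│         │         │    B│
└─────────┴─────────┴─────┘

Finding the path and converting it to directions:
Path through cells: (0,0) → (1,0) → (2,0) → (3,0) → (3,1) → (4,1) → (5,1) → (6,1) → (7,1) → (7,0) → (8,0) → (8,1) → (8,2) → (7,2) → (7,3) → (8,3) → (8,4) → (8,5) → (9,5) → (9,4) → (9,3) → (10,3) → (10,2) → (9,2) → (9,1) → (10,1) → (10,0) → (11,0) → (12,0) → (12,1) → (12,2) → (12,3) → (12,4) → (11,4) → (11,5) → (12,5) → (12,6) → (12,7) → (12,8) → (12,9) → (11,9) → (11,10) → (10,10) → (10,11) → (11,11) → (11,12) → (12,12)
Directions: down, down, down, right, down, down, down, down, left, down, right, right, up, right, down, right, right, down, left, left, down, left, up, left, down, left, down, down, right, right, right, right, up, right, down, right, right, right, right, up, right, up, right, down, right, down

Solution:

┌─────┬───┬───────┬───────┐
│A    │   │       │       │
│ ┌─┐ │ ╶─┤ ┌───┐ │ ╷ ╶───┤
│↓│ │ │   │ │   │ │ │     │
│ │ ╵ └─╴ │ │ ╷ │ └─┴─┐ ╷ │
│↓│       │ │ │ │     │ │ │
│ └─┬───╴ ├─┴─┘ ├───╴ ├─┘ │
│↳ ↓│     │     │     │   │
│ ╷ │ ╶───┴─╴ ╷ │ ╶───┘ ╷ │
│ │↓│         │ │       │ │
│ │ ├───┐ ┌───┴─┴─────┬─┘ │
│ │↓│   │ │           │   │
│ │ │ ╷ ╵ │ ┌─┐ ┌─────┘ ┌─┤
│ │↓│ │   │ │ │ │       │ │
├─┘ ├─┴─┐ │ ╵ │ ╵ ┌─────┘ │
│↓ ↲│↱ ↓│ │   │   │       │
│ ╶─┘ ╷ └─┴─┐ └─┬─┘ ┌───╴ │
│↳ → ↑│↳ → ↓│   │   │     │
│ ┌───┼───╴ └─┐ └───┤ ╶───┤
│ │↓ ↰│↓ ← ↲  │     │     │
├─┘ ╷ ╵ ┌───╴ ├─┬─╴ ├───┐ │
│↓ ↲│↑ ↲│     │ │   │↱ ↓│ │
│ ┌─┴─╴ ├───┐ ╵ │ ┌─┘ ╷ ╵ │
│↓│     │↱ ↓│   │ │↱ ↑│↳ ↓│
│ └─────┘ ╷ └───┘ ╵ ┌─┴─╴ │
│↳ → → → ↑│↳ → → → ↑│    B│
└─────────┴─────────┴─────┘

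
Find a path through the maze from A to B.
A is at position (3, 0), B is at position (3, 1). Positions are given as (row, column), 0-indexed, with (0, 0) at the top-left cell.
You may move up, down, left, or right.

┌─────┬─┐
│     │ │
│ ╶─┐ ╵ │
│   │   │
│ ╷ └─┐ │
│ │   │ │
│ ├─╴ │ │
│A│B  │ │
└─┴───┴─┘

Finding the shortest path from (3, 0) to (3, 1):
Path length: 7 steps
Directions: up → up → right → down → right → down → left

Solution:

┌─────┬─┐
│     │ │
│ ╶─┐ ╵ │
│↱ ↓│   │
│ ╷ └─┐ │
│↑│↳ ↓│ │
│ ├─╴ │ │
│A│B ↲│ │
└─┴───┴─┘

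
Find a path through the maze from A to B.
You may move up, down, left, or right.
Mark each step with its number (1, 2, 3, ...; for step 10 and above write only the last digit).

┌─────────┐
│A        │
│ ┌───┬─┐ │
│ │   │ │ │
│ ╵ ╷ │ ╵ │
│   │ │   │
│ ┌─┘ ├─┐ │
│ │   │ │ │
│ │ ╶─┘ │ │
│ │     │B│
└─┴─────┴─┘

Finding the shortest path through the maze:
Path length: 8 steps
Directions: right → right → right → right → down → down → down → down

Solution:

┌─────────┐
│A 1 2 3 4│
│ ┌───┬─┐ │
│ │   │ │5│
│ ╵ ╷ │ ╵ │
│   │ │  6│
│ ┌─┘ ├─┐ │
│ │   │ │7│
│ │ ╶─┘ │ │
│ │     │B│
└─┴─────┴─┘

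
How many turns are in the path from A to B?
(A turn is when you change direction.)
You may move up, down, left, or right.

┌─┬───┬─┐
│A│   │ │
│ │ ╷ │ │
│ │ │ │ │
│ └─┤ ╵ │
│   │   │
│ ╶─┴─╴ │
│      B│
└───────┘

Directions: down, down, down, right, right, right
Number of turns: 1

Solution:

┌─┬───┬─┐
│A│   │ │
│ │ ╷ │ │
│↓│ │ │ │
│ └─┤ ╵ │
│↓  │   │
│ ╶─┴─╴ │
│↳ → → B│
└───────┘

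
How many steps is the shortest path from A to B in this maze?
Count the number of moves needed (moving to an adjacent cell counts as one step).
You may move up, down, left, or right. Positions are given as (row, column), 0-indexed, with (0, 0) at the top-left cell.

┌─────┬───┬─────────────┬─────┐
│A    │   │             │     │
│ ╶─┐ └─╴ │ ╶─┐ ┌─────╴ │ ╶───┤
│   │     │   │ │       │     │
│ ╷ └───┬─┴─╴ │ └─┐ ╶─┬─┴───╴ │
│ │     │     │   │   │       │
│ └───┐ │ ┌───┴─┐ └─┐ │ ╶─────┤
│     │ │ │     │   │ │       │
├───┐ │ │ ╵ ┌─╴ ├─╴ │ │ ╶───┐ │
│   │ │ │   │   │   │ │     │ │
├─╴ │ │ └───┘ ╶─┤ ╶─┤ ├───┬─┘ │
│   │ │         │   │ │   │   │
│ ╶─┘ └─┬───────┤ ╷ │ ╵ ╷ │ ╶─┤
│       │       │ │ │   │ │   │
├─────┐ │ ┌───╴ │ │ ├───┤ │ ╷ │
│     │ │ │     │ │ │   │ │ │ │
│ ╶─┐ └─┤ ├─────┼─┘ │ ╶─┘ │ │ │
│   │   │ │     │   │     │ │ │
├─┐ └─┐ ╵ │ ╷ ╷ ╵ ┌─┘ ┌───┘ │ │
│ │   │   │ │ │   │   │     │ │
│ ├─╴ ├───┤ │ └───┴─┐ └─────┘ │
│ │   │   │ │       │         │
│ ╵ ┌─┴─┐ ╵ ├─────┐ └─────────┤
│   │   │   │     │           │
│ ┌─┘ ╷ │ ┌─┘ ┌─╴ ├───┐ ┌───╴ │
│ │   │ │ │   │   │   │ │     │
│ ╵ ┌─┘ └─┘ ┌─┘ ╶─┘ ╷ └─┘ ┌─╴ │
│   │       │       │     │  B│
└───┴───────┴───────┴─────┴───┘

Using BFS to find shortest path:
Start: (0, 0), End: (13, 14)
Path found:
(0,0) → (1,0) → (1,1) → (2,1) → (2,2) → (2,3) → (3,3) → (4,3) → (5,3) → (5,4) → (5,5) → (5,6) → (4,6) → (4,7) → (3,7) → (3,6) → (3,5) → (4,5) → (4,4) → (3,4) → (2,4) → (2,5) → (2,6) → (1,6) → (1,5) → (0,5) → (0,6) → (0,7) → (1,7) → (2,7) → (2,8) → (3,8) → (3,9) → (4,9) → (4,8) → (5,8) → (5,9) → (6,9) → (7,9) → (8,9) → (8,8) → (9,8) → (9,7) → (8,7) → (8,6) → (9,6) → (10,6) → (10,7) → (10,8) → (10,9) → (11,9) → (11,10) → (11,11) → (11,12) → (11,13) → (11,14) → (12,14) → (13,14)
Number of steps: 57

Solution:

┌─────┬───┬─────────────┬─────┐
│A    │   │↱ → ↓        │     │
│ ╶─┐ └─╴ │ ╶─┐ ┌─────╴ │ ╶───┤
│↳ ↓│     │↑ ↰│↓│       │     │
│ ╷ └───┬─┴─╴ │ └─┐ ╶─┬─┴───╴ │
│ │↳ → ↓│↱ → ↑│↳ ↓│   │       │
│ └───┐ │ ┌───┴─┐ └─┐ │ ╶─────┤
│     │↓│↑│↓ ← ↰│↳ ↓│ │       │
├───┐ │ │ ╵ ┌─╴ ├─╴ │ │ ╶───┐ │
│   │ │↓│↑ ↲│↱ ↑│↓ ↲│ │     │ │
├─╴ │ │ └───┘ ╶─┤ ╶─┤ ├───┬─┘ │
│   │ │↳ → → ↑  │↳ ↓│ │   │   │
│ ╶─┘ └─┬───────┤ ╷ │ ╵ ╷ │ ╶─┤
│       │       │ │↓│   │ │   │
├─────┐ │ ┌───╴ │ │ ├───┤ │ ╷ │
│     │ │ │     │ │↓│   │ │ │ │
│ ╶─┐ └─┤ ├─────┼─┘ │ ╶─┘ │ │ │
│   │   │ │  ↓ ↰│↓ ↲│     │ │ │
├─┐ └─┐ ╵ │ ╷ ╷ ╵ ┌─┘ ┌───┘ │ │
│ │   │   │ │↓│↑ ↲│   │     │ │
│ ├─╴ ├───┤ │ └───┴─┐ └─────┘ │
│ │   │   │ │↳ → → ↓│         │
│ ╵ ┌─┴─┐ ╵ ├─────┐ └─────────┤
│   │   │   │     │↳ → → → → ↓│
│ ┌─┘ ╷ │ ┌─┘ ┌─╴ ├───┐ ┌───╴ │
│ │   │ │ │   │   │   │ │    ↓│
│ ╵ ┌─┘ └─┘ ┌─┘ ╶─┘ ╷ └─┘ ┌─╴ │
│   │       │       │     │  B│
└───┴───────┴───────┴─────┴───┘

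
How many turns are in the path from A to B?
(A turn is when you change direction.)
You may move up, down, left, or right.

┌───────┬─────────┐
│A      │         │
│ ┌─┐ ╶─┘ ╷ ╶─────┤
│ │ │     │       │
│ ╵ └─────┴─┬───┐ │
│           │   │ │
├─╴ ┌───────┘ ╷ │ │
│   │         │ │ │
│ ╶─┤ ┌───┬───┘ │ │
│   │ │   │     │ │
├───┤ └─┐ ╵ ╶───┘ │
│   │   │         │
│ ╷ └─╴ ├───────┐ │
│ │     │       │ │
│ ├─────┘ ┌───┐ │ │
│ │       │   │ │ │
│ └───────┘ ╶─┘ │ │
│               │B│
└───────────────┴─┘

Directions: right, right, down, right, right, up, right, down, right, right, right, down, down, down, down, down, down, down
Number of turns: 7

Solution:

┌───────┬─────────┐
│A → ↓  │↱ ↓      │
│ ┌─┐ ╶─┘ ╷ ╶─────┤
│ │ │↳ → ↑│↳ → → ↓│
│ ╵ └─────┴─┬───┐ │
│           │   │↓│
├─╴ ┌───────┘ ╷ │ │
│   │         │ │↓│
│ ╶─┤ ┌───┬───┘ │ │
│   │ │   │     │↓│
├───┤ └─┐ ╵ ╶───┘ │
│   │   │        ↓│
│ ╷ └─╴ ├───────┐ │
│ │     │       │↓│
│ ├─────┘ ┌───┐ │ │
│ │       │   │ │↓│
│ └───────┘ ╶─┘ │ │
│               │B│
└───────────────┴─┘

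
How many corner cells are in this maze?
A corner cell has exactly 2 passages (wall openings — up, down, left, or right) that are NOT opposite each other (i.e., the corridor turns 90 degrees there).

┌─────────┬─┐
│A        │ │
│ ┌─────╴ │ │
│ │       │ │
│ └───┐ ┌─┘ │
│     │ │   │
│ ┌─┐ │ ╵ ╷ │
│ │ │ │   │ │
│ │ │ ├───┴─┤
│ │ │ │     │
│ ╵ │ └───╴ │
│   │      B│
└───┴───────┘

Counting corner cells (2 non-opposite passages):
Total corners: 12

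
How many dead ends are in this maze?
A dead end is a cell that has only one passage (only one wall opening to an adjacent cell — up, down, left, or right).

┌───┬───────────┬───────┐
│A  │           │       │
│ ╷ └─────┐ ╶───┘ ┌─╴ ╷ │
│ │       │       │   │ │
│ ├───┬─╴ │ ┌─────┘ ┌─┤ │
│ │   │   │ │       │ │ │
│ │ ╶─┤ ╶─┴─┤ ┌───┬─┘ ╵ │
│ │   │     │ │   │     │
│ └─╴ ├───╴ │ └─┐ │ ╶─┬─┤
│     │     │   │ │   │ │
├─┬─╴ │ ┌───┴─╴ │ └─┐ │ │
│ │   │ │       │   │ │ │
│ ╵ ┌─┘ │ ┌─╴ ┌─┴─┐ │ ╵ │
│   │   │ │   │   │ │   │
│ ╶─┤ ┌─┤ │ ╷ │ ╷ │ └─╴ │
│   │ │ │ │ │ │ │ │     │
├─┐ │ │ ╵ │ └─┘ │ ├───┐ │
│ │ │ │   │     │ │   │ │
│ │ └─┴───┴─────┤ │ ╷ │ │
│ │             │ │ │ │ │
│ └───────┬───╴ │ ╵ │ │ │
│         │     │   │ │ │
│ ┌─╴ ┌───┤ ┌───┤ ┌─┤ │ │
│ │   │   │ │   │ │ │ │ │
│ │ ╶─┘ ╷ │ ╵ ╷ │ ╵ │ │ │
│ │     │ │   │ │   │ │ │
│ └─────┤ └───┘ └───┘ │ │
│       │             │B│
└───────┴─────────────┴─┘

Checking each cell for number of passages:

Dead ends found at positions:
  (0, 2)
  (0, 7)
  (2, 2)
  (2, 5)
  (2, 10)
  (3, 7)
  (4, 11)
  (5, 0)
  (7, 3)
  (7, 6)
  (8, 0)
  (8, 2)
  (10, 4)
  (11, 9)
  (13, 3)
  (13, 11)
Total dead ends: 16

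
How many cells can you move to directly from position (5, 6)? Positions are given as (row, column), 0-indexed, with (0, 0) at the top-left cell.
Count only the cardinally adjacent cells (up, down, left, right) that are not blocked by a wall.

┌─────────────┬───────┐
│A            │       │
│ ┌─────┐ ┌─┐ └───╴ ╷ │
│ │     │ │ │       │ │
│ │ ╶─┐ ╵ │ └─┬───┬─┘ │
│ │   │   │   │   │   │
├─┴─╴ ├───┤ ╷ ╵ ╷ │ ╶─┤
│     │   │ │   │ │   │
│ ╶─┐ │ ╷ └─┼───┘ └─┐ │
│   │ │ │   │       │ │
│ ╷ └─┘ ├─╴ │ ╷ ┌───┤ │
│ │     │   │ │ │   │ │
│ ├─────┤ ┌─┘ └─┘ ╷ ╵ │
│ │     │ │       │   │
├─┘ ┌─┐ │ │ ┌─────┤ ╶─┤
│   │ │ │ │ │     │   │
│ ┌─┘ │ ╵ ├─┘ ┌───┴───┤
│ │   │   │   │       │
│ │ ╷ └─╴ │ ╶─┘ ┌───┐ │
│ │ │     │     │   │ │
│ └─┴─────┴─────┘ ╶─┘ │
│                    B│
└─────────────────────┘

Checking passable neighbors of (5, 6):
Neighbors: (4, 6), (6, 6)
Count: 2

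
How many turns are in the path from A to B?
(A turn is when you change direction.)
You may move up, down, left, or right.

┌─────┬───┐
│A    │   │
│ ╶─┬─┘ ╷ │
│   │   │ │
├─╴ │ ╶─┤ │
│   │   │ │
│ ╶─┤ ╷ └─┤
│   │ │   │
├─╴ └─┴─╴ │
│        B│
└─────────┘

Directions: down, right, down, left, down, right, down, right, right, right
Number of turns: 7

Solution:

┌─────┬───┐
│A    │   │
│ ╶─┬─┘ ╷ │
│↳ ↓│   │ │
├─╴ │ ╶─┤ │
│↓ ↲│   │ │
│ ╶─┤ ╷ └─┤
│↳ ↓│ │   │
├─╴ └─┴─╴ │
│  ↳ → → B│
└─────────┘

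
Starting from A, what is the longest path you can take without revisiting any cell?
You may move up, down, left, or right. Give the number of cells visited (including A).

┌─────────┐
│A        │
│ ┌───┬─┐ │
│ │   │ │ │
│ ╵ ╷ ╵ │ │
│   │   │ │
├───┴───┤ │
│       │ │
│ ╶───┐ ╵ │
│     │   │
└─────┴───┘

Finding longest simple path using DFS:
Start: (0, 0)
Longest path visits 17 cells
Path: A → right → right → right → right → down → down → down → down → left → up → left → left → left → down → right → right

Solution:

┌─────────┐
│A → → → ↓│
│ ┌───┬─┐ │
│ │   │ │↓│
│ ╵ ╷ ╵ │ │
│   │   │↓│
├───┴───┤ │
│↓ ← ← ↰│↓│
│ ╶───┐ ╵ │
│↳ → B│↑ ↲│
└─────┴───┘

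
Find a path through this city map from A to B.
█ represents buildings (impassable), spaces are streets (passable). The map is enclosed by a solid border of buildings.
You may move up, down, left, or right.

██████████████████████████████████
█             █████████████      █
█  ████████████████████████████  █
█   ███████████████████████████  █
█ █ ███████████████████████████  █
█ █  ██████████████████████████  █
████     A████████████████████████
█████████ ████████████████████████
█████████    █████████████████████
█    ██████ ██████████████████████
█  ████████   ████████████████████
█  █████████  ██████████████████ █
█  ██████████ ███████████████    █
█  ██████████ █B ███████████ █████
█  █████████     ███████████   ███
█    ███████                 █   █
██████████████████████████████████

Finding the shortest path from A to B:
Movement: cardinal only
Path length: 15 steps
Directions: down → down → right → right → down → down → right → down → right → down → down → down → right → right → up

Solution:

██████████████████████████████████
█             █████████████      █
█  ████████████████████████████  █
█   ███████████████████████████  █
█ █ ███████████████████████████  █
█ █  ██████████████████████████  █
████     A████████████████████████
█████████↓████████████████████████
█████████↳→↓ █████████████████████
█    ██████↓██████████████████████
█  ████████↳↓ ████████████████████
█  █████████↳↓██████████████████ █
█  ██████████↓███████████████    █
█  ██████████↓█B ███████████ █████
█  █████████ ↳→↑ ███████████   ███
█    ███████                 █   █
██████████████████████████████████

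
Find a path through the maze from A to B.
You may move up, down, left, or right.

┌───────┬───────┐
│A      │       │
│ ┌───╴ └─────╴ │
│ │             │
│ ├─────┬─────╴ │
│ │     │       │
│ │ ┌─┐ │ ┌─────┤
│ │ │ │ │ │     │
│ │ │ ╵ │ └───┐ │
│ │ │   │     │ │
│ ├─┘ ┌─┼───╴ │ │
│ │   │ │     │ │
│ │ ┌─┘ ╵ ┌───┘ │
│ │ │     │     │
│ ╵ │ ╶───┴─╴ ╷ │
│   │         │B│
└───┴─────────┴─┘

Finding the shortest path through the maze:
Path length: 30 steps
Directions: right → right → right → down → right → right → right → right → down → left → left → left → down → down → right → right → down → left → left → down → left → left → down → right → right → right → right → up → right → down

Solution:

┌───────┬───────┐
│A → → ↓│       │
│ ┌───╴ └─────╴ │
│ │    ↳ → → → ↓│
│ ├─────┬─────╴ │
│ │     │↓ ← ← ↲│
│ │ ┌─┐ │ ┌─────┤
│ │ │ │ │↓│     │
│ │ │ ╵ │ └───┐ │
│ │ │   │↳ → ↓│ │
│ ├─┘ ┌─┼───╴ │ │
│ │   │ │↓ ← ↲│ │
│ │ ┌─┘ ╵ ┌───┘ │
│ │ │↓ ← ↲│  ↱ ↓│
│ ╵ │ ╶───┴─╴ ╷ │
│   │↳ → → → ↑│B│
└───┴─────────┴─┘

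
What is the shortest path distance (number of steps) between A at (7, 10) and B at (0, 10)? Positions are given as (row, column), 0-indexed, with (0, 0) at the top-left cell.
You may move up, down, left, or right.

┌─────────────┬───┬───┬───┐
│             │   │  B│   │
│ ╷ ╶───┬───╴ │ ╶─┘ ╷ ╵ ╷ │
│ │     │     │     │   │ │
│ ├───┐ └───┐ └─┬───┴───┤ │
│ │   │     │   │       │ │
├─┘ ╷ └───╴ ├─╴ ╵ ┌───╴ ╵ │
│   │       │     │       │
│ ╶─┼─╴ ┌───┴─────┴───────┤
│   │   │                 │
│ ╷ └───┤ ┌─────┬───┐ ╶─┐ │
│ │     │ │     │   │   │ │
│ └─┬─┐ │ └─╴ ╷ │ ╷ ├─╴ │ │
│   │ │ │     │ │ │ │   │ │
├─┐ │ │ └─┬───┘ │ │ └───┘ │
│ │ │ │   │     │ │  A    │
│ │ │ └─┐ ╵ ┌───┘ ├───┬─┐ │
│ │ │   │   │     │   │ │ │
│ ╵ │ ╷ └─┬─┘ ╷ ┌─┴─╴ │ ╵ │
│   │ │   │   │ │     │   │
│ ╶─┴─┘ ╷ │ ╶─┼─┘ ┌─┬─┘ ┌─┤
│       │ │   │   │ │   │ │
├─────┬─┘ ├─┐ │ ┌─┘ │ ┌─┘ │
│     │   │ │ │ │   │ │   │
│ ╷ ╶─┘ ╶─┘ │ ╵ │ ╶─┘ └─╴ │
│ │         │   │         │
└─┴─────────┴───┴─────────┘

Finding path from (7, 10) to (0, 10):
Path: (7,10) → (7,11) → (7,12) → (6,12) → (5,12) → (4,12) → (4,11) → (4,10) → (4,9) → (4,8) → (4,7) → (4,6) → (4,5) → (4,4) → (5,4) → (6,4) → (6,5) → (6,6) → (5,6) → (5,7) → (6,7) → (7,7) → (7,6) → (7,5) → (8,5) → (8,4) → (7,4) → (7,3) → (6,3) → (5,3) → (5,2) → (5,1) → (4,1) → (4,0) → (3,0) → (3,1) → (2,1) → (2,2) → (3,2) → (3,3) → (3,4) → (3,5) → (2,5) → (2,4) → (2,3) → (1,3) → (1,2) → (1,1) → (0,1) → (0,2) → (0,3) → (0,4) → (0,5) → (0,6) → (1,6) → (2,6) → (2,7) → (3,7) → (3,8) → (2,8) → (2,9) → (2,10) → (2,11) → (3,11) → (3,12) → (2,12) → (1,12) → (0,12) → (0,11) → (1,11) → (1,10) → (0,10)
Distance: 71 steps

Solution:

┌─────────────┬───┬───┬───┐
│  ↱ → → → → ↓│   │  B│↓ ↰│
│ ╷ ╶───┬───╴ │ ╶─┘ ╷ ╵ ╷ │
│ │↑ ← ↰│    ↓│     │↑ ↲│↑│
│ ├───┐ └───┐ └─┬───┴───┤ │
│ │↱ ↓│↑ ← ↰│↳ ↓│↱ → → ↓│↑│
├─┘ ╷ └───╴ ├─╴ ╵ ┌───╴ ╵ │
│↱ ↑│↳ → → ↑│  ↳ ↑│    ↳ ↑│
│ ╶─┼─╴ ┌───┴─────┴───────┤
│↑ ↰│   │↓ ← ← ← ← ← ← ← ↰│
│ ╷ └───┤ ┌─────┬───┐ ╶─┐ │
│ │↑ ← ↰│↓│  ↱ ↓│   │   │↑│
│ └─┬─┐ │ └─╴ ╷ │ ╷ ├─╴ │ │
│   │ │↑│↳ → ↑│↓│ │ │   │↑│
├─┐ │ │ └─┬───┘ │ │ └───┘ │
│ │ │ │↑ ↰│↓ ← ↲│ │  A → ↑│
│ │ │ └─┐ ╵ ┌───┘ ├───┬─┐ │
│ │ │   │↑ ↲│     │   │ │ │
│ ╵ │ ╷ └─┬─┘ ╷ ┌─┴─╴ │ ╵ │
│   │ │   │   │ │     │   │
│ ╶─┴─┘ ╷ │ ╶─┼─┘ ┌─┬─┘ ┌─┤
│       │ │   │   │ │   │ │
├─────┬─┘ ├─┐ │ ┌─┘ │ ┌─┘ │
│     │   │ │ │ │   │ │   │
│ ╷ ╶─┘ ╶─┘ │ ╵ │ ╶─┘ └─╴ │
│ │         │   │         │
└─┴─────────┴───┴─────────┘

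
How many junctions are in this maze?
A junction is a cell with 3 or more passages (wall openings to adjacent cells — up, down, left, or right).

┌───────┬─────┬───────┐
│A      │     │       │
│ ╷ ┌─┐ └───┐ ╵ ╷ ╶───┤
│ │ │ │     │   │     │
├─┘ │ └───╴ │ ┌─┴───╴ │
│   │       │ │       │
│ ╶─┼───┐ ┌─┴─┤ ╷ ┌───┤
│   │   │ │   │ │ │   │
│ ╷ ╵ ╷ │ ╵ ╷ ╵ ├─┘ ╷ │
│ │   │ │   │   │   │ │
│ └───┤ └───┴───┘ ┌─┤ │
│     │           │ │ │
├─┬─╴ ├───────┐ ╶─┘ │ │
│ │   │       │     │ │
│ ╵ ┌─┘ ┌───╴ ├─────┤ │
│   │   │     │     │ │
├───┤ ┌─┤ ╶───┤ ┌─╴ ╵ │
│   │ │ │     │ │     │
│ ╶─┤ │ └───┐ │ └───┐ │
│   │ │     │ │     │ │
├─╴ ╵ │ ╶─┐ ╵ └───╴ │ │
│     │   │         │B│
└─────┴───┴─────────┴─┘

Checking each cell for number of passages:

Junctions found (3+ passages):
  (0, 1): 3 passages
  (0, 8): 3 passages
  (1, 6): 3 passages
  (2, 4): 3 passages
  (2, 8): 3 passages
  (3, 0): 3 passages
  (5, 7): 3 passages
  (8, 9): 3 passages
  (8, 10): 3 passages
  (9, 3): 3 passages
  (10, 1): 3 passages
  (10, 6): 3 passages
Total junctions: 12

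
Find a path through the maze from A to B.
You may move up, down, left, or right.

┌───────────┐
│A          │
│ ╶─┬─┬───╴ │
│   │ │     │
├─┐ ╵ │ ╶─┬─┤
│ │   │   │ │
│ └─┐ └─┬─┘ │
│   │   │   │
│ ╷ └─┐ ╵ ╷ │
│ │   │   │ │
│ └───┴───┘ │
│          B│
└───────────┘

Finding the shortest path through the maze:
Path length: 12 steps
Directions: down → right → down → right → down → right → down → right → up → right → down → down

Solution:

┌───────────┐
│A          │
│ ╶─┬─┬───╴ │
│↳ ↓│ │     │
├─┐ ╵ │ ╶─┬─┤
│ │↳ ↓│   │ │
│ └─┐ └─┬─┘ │
│   │↳ ↓│↱ ↓│
│ ╷ └─┐ ╵ ╷ │
│ │   │↳ ↑│↓│
│ └───┴───┘ │
│          B│
└───────────┘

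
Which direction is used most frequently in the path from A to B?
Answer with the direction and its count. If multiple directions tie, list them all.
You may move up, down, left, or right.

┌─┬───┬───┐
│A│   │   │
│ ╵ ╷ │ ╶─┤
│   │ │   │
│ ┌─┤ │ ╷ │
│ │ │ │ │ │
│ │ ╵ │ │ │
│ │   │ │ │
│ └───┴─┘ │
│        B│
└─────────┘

Directions: down, down, down, down, right, right, right, right
Counts: {'down': 4, 'right': 4}
Most common: down and right (tied at 4 times each)

Solution:

┌─┬───┬───┐
│A│   │   │
│ ╵ ╷ │ ╶─┤
│↓  │ │   │
│ ┌─┤ │ ╷ │
│↓│ │ │ │ │
│ │ ╵ │ │ │
│↓│   │ │ │
│ └───┴─┘ │
│↳ → → → B│
└─────────┘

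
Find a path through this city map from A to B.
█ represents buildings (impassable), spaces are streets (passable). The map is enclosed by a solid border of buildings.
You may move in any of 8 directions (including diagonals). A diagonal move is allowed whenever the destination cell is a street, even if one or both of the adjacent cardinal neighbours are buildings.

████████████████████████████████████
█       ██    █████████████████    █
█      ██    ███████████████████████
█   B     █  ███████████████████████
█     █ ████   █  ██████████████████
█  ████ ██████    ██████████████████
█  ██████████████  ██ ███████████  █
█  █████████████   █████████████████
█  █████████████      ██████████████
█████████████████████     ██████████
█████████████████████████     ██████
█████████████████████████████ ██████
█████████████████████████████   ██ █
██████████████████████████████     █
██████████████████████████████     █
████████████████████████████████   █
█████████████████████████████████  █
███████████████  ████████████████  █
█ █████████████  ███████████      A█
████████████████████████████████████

Finding the shortest path from A to B:
Movement: 8-directional
Path length: 32 steps
Directions: up → up → up-left → up-left → up-left → up-left → up-left → up-left → left → left → left → up-left → left → left → left → up-left → left → up-left → up-left → up-left → left → left → up-left → left → up-left → up-left → left → down-left → left → left → left → left

Solution:

████████████████████████████████████
█       ██    █████████████████    █
█      ██↙←  ███████████████████████
█   B←←←← █↖ ███████████████████████
█     █ ████↖← █  ██████████████████
█  ████ ██████↖←← ██████████████████
█  ██████████████↖ ██ ███████████  █
█  █████████████  ↖█████████████████
█  █████████████   ↖← ██████████████
█████████████████████↖←←← ██████████
█████████████████████████↖←←← ██████
█████████████████████████████↖██████
█████████████████████████████ ↖ ██ █
██████████████████████████████ ↖   █
██████████████████████████████  ↖  █
████████████████████████████████ ↖ █
█████████████████████████████████ ↖█
███████████████  ████████████████ ↑█
█ █████████████  ███████████      A█
████████████████████████████████████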